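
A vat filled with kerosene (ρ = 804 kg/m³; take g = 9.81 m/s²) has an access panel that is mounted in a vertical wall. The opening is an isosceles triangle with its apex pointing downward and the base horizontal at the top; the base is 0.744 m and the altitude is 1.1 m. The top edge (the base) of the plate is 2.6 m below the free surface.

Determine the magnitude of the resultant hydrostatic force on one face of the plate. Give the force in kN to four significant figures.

γ = ρg = 804 × 9.81 / 1000 = 7.88724 kN/m³.
With the apex down, the centroid sits h/3 = 1.1/3 = 0.366667 m below the base (the top edge), so the centroid depth is h_c = 2.6 + 0.366667 = 2.96667 m.
A = ½ × 0.744 × 1.1 = 0.4092 m².
Resultant F = γ·h_c·A = 7.88724 × 2.96667 × 0.4092 = 9.5748 kN.

F ≈ 9.575 kN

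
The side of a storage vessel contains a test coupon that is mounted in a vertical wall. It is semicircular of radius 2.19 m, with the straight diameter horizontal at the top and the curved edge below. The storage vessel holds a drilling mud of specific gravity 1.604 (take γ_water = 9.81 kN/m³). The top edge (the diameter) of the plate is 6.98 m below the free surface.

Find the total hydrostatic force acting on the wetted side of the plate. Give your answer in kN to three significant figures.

γ = 1.604 × 9.81 = 15.73524 kN/m³.
The centroid of a semicircle lies 4r/(3π) = 0.929465 m from the diameter, here below the top edge, so the centroid depth is h_c = 6.98 + 0.929465 = 7.90947 m.
A = πr²/2 = π × 2.19²/2 = 7.5337 m².
Resultant F = γ·h_c·A = 15.73524 × 7.90947 × 7.5337 = 937.625 kN.

F ≈ 938 kN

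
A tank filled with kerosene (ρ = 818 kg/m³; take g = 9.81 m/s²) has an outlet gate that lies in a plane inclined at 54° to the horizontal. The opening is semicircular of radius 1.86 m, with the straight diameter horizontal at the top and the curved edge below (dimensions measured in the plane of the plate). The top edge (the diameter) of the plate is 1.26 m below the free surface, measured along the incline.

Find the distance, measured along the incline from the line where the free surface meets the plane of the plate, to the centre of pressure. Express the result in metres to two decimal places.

γ = ρg = 818 × 9.81 / 1000 = 8.02458 kN/m³.
Let θ = 54° be the plate's angle to the horizontal; measure y along the incline from where the plane meets the free surface. Vertical depth h = y·sinθ with sinθ = 0.809017.
The centroid of a semicircle lies 4r/(3π) = 0.789409 m from the diameter, here below the top edge, so y_c = 1.26 + 0.789409 = 2.04941 m and h_c = 2.04941 × 0.809017 = 1.65801 m.
A = πr²/2 = π × 1.86²/2 = 5.43433 m².
Resultant F = γ·h_c·A = 8.02458 × 1.65801 × 5.43433 = 72.3029 kN.
I_c = (π/8 − 8/(9π))·r⁴ = 0.109757 × 1.86⁴ = 1.31366 m⁴.
Centre of pressure: y_p = y_c + I_c/(y_c·A) = 2.04941 + 1.31366/(2.04941 × 5.43433) = 2.04941 + 0.117953 = 2.16736 m along the plane.

y_p = 2.17 m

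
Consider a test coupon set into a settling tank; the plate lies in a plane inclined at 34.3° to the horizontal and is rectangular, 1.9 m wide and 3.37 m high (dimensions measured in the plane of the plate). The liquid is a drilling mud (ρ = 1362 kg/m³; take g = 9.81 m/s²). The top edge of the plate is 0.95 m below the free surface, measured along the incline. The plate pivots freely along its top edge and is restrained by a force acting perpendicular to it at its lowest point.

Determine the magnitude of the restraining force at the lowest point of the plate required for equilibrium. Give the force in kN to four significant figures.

P ≈ 77.06 kN

γ = ρg = 1362 × 9.81 / 1000 = 13.36122 kN/m³.
Let θ = 34.3° be the plate's angle to the horizontal; measure y along the incline from where the plane meets the free surface. Vertical depth h = y·sinθ with sinθ = 0.563526.
The centroid lies 3.37/2 = 1.685 m below the top edge, so y_c = 0.95 + 1.685 = 2.635 m and h_c = 2.635 × 0.563526 = 1.48489 m.
A = 1.9 × 3.37 = 6.403 m².
Resultant F = γ·h_c·A = 13.36122 × 1.48489 × 6.403 = 127.035 kN.
I_c = b·h³/12 = 1.9 × 3.37³/12 = 6.05985 m⁴.
Centre of pressure: y_p = y_c + I_c/(y_c·A) = 2.635 + 6.05985/(2.635 × 6.403) = 2.635 + 0.359168 = 2.99417 m along the plane.
The resultant acts 1.685 + 0.359168 = 2.04417 m (along the plate) below the hinge at the top edge, so the moment about the hinge is M = F × 2.04417 = 127.035 × 2.04417 = 259.681 kN·m.
A normal force at the bottom, 3.37 m from the hinge, must supply this moment: P = 259.681/3.37 = 77.0567 kN.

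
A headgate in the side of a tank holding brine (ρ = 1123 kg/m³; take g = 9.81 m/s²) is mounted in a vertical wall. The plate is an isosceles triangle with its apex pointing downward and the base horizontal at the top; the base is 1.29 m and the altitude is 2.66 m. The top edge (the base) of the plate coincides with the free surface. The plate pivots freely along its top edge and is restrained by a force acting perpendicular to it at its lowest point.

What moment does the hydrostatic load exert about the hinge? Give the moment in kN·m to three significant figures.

γ = ρg = 1123 × 9.81 / 1000 = 11.01663 kN/m³.
With the apex down, the centroid sits h/3 = 2.66/3 = 0.886667 m below the base (the top edge), so the centroid depth is h_c = 0.886667 m.
A = ½ × 1.29 × 2.66 = 1.7157 m².
Resultant F = γ·h_c·A = 11.01663 × 0.886667 × 1.7157 = 16.7591 kN.
I_c = b·h³/36 = 1.29 × 2.66³/36 = 0.674423 m⁴.
Centre of pressure: y_p = y_c + I_c/(y_c·A) = 0.886667 + 0.674423/(0.886667 × 1.7157) = 0.886667 + 0.443333 = 1.33 m along the plane.
The resultant acts 0.886667 + 0.443333 = 1.33 m (along the plate) below the hinge at the top edge, so the moment about the hinge is M = F × 1.33 = 16.7591 × 1.33 = 22.2896 kN·m.

M ≈ 22.3 kN·m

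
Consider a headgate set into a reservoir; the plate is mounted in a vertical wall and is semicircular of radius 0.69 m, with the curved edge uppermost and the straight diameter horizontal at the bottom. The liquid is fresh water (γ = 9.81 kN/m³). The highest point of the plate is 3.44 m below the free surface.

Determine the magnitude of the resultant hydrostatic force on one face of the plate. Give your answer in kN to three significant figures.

F ≈ 28.2 kN

γ = 9.81 kN/m³.
The centroid lies 4r/(3π) = 0.292845 m above the diameter, so r − 4r/(3π) = 0.69 − 0.292845 = 0.397155 m below the topmost point, so the centroid depth is h_c = 3.44 + 0.397155 = 3.83716 m.
A = πr²/2 = π × 0.69²/2 = 0.747856 m².
Resultant F = γ·h_c·A = 9.81 × 3.83716 × 0.747856 = 28.1512 kN.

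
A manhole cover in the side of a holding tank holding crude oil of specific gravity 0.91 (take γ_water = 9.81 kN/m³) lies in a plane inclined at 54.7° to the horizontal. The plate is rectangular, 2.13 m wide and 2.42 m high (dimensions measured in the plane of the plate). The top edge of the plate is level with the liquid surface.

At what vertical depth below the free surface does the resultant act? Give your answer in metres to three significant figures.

h_p = 1.32 m

γ = 0.91 × 9.81 = 8.9271 kN/m³.
Let θ = 54.7° be the plate's angle to the horizontal; measure y along the incline from where the plane meets the free surface. Vertical depth h = y·sinθ with sinθ = 0.816138.
The centroid lies 2.42/2 = 1.21 m below the top edge, so y_c = 1.21 m and h_c = 1.21 × 0.816138 = 0.987527 m.
A = 2.13 × 2.42 = 5.1546 m².
Resultant F = γ·h_c·A = 8.9271 × 0.987527 × 5.1546 = 45.4417 kN.
I_c = b·h³/12 = 2.13 × 2.42³/12 = 2.51562 m⁴.
Centre of pressure: y_p = y_c + I_c/(y_c·A) = 1.21 + 2.51562/(1.21 × 5.1546) = 1.21 + 0.403334 = 1.61333 m along the plane.
Vertically, h_p = y_p·sinθ = 1.61333 × 0.816138 = 1.3167 m.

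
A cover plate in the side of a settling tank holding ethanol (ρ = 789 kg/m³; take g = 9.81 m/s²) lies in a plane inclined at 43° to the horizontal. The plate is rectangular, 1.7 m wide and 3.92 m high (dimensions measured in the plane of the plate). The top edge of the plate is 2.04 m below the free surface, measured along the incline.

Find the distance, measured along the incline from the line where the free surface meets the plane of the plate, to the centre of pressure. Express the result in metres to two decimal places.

γ = ρg = 789 × 9.81 / 1000 = 7.74009 kN/m³.
Let θ = 43° be the plate's angle to the horizontal; measure y along the incline from where the plane meets the free surface. Vertical depth h = y·sinθ with sinθ = 0.681998.
The centroid lies 3.92/2 = 1.96 m below the top edge, so y_c = 2.04 + 1.96 = 4 m and h_c = 4 × 0.681998 = 2.72799 m.
A = 1.7 × 3.92 = 6.664 m².
Resultant F = γ·h_c·A = 7.74009 × 2.72799 × 6.664 = 140.71 kN.
I_c = b·h³/12 = 1.7 × 3.92³/12 = 8.53347 m⁴.
Centre of pressure: y_p = y_c + I_c/(y_c·A) = 4 + 8.53347/(4 × 6.664) = 4 + 0.320133 = 4.32013 m along the plane.

y_p = 4.32 m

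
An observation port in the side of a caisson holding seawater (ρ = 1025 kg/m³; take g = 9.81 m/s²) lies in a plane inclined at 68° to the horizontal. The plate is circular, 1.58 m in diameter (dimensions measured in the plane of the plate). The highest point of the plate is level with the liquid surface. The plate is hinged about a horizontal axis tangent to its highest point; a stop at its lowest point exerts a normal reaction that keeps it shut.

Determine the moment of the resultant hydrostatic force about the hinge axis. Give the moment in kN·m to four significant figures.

γ = ρg = 1025 × 9.81 / 1000 = 10.05525 kN/m³.
Let θ = 68° be the plate's angle to the horizontal; measure y along the incline from where the plane meets the free surface. Vertical depth h = y·sinθ with sinθ = 0.927184.
The centroid is at the centre, 0.79 m below the top of the plate, so y_c = 0.79 m and h_c = 0.79 × 0.927184 = 0.732475 m.
A = π(0.79)² = 1.96067 m².
Resultant F = γ·h_c·A = 10.05525 × 0.732475 × 1.96067 = 14.4408 kN.
I_c = πr⁴/4 = π × 0.79⁴/4 = 0.305913 m⁴.
Centre of pressure: y_p = y_c + I_c/(y_c·A) = 0.79 + 0.305913/(0.79 × 1.96067) = 0.79 + 0.1975 = 0.9875 m along the plane.
The resultant acts 0.79 + 0.1975 = 0.9875 m (along the plate) below the hinge at the top edge, so the moment about the hinge is M = F × 0.9875 = 14.4408 × 0.9875 = 14.2603 kN·m.

M ≈ 14.26 kN·m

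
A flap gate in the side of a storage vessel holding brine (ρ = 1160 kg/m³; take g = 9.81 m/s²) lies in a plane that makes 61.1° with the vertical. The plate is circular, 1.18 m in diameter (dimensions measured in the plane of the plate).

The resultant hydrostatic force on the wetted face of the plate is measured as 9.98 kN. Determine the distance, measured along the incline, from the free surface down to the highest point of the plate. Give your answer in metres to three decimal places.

γ = ρg = 1160 × 9.81 / 1000 = 11.3796 kN/m³.
A = π(0.59)² = 1.09359 m².
From F = γ·h_c·A, the centroid depth is h_c = 9.98/(11.3796 × 1.09359) = 0.801953 m.
The plate makes 61.1° with the vertical, i.e. θ = 90° − 61.1° = 28.9° to the horizontal. Measuring y along the incline from the free-surface line, vertical depth h = y·sinθ with sinθ = 0.483282.
Along the incline, y_c = h_c/sinθ = 0.801953/0.483282 = 1.65939 m.
The centroid is at the centre, 0.59 m below the top of the plate, so the highest point sits at y_top = 1.65939 − 0.59 = 1.06939 m along the incline.

y_top ≈ 1.069 m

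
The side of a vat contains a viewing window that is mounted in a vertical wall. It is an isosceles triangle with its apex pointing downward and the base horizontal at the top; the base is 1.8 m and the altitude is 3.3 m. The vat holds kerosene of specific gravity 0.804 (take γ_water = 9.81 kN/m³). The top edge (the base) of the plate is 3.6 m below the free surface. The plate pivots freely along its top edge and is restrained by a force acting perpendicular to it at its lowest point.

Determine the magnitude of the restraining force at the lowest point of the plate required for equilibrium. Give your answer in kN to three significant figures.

P ≈ 41.0 kN

γ = 0.804 × 9.81 = 7.88724 kN/m³.
With the apex down, the centroid sits h/3 = 3.3/3 = 1.1 m below the base (the top edge), so the centroid depth is h_c = 3.6 + 1.1 = 4.7 m.
A = ½ × 1.8 × 3.3 = 2.97 m².
Resultant F = γ·h_c·A = 7.88724 × 4.7 × 2.97 = 110.098 kN.
I_c = b·h³/36 = 1.8 × 3.3³/36 = 1.79685 m⁴.
Centre of pressure: y_p = y_c + I_c/(y_c·A) = 4.7 + 1.79685/(4.7 × 2.97) = 4.7 + 0.128723 = 4.82872 m along the plane.
The resultant acts 1.1 + 0.128723 = 1.22872 m (along the plate) below the hinge at the top edge, so the moment about the hinge is M = F × 1.22872 = 110.098 × 1.22872 = 135.28 kN·m.
A normal force at the bottom, 3.3 m from the hinge, must supply this moment: P = 135.28/3.3 = 40.9939 kN.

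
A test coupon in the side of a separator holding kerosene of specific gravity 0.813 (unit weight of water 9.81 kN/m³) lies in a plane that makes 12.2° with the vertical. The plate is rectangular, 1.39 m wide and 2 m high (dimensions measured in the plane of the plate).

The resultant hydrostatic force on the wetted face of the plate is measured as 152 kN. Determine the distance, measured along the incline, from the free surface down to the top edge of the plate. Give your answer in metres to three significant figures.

γ = 0.813 × 9.81 = 7.97553 kN/m³.
A = 1.39 × 2 = 2.78 m².
From F = γ·h_c·A, the centroid depth is h_c = 152/(7.97553 × 2.78) = 6.8555 m.
The plate makes 12.2° with the vertical, i.e. θ = 90° − 12.2° = 77.8° to the horizontal. Measuring y along the incline from the free-surface line, vertical depth h = y·sinθ with sinθ = 0.977416.
Along the incline, y_c = h_c/sinθ = 6.8555/0.977416 = 7.0139 m.
The centroid lies 2/2 = 1 m below the top edge, so the top edge sits at y_top = 7.0139 − 1 = 6.0139 m along the incline.

y_top ≈ 6.01 m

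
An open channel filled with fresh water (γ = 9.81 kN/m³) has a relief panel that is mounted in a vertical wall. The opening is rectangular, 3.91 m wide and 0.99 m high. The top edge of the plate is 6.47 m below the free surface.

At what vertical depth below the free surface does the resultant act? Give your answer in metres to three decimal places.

h_p = 6.977 m

γ = 9.81 kN/m³.
The centroid lies 0.99/2 = 0.495 m below the top edge, so the centroid depth is h_c = 6.47 + 0.495 = 6.965 m.
A = 3.91 × 0.99 = 3.8709 m².
Resultant F = γ·h_c·A = 9.81 × 6.965 × 3.8709 = 264.486 kN.
I_c = b·h³/12 = 3.91 × 0.99³/12 = 0.316156 m⁴.
Centre of pressure: y_p = y_c + I_c/(y_c·A) = 6.965 + 0.316156/(6.965 × 3.8709) = 6.965 + 0.0117265 = 6.97673 m along the plane.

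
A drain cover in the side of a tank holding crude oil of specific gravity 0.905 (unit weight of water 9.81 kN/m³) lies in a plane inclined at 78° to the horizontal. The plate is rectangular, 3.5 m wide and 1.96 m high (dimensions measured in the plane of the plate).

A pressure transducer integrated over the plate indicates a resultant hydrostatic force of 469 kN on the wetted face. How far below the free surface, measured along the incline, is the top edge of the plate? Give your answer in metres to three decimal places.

γ = 0.905 × 9.81 = 8.87805 kN/m³.
A = 3.5 × 1.96 = 6.86 m².
From F = γ·h_c·A, the centroid depth is h_c = 469/(8.87805 × 6.86) = 7.70072 m.
Let θ = 78° be the plate's angle to the horizontal; measure y along the incline from where the plane meets the free surface. Vertical depth h = y·sinθ with sinθ = 0.978148.
Along the incline, y_c = h_c/sinθ = 7.70072/0.978148 = 7.87276 m.
The centroid lies 1.96/2 = 0.98 m below the top edge, so the top edge sits at y_top = 7.87276 − 0.98 = 6.89276 m along the incline.

y_top ≈ 6.893 m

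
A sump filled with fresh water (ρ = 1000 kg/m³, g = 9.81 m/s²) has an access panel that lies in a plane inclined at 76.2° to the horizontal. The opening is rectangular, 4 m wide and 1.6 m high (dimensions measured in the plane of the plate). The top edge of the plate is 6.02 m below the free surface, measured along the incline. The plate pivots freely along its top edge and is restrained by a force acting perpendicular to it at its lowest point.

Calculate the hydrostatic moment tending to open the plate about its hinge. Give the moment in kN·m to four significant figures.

γ = ρg = 1000 × 9.81 = 9810 N/m³ = 9.81 kN/m³.
Let θ = 76.2° be the plate's angle to the horizontal; measure y along the incline from where the plane meets the free surface. Vertical depth h = y·sinθ with sinθ = 0.971134.
The centroid lies 1.6/2 = 0.8 m below the top edge, so y_c = 6.02 + 0.8 = 6.82 m and h_c = 6.82 × 0.971134 = 6.62313 m.
A = 4 × 1.6 = 6.4 m².
Resultant F = γ·h_c·A = 9.81 × 6.62313 × 6.4 = 415.827 kN.
I_c = b·h³/12 = 4 × 1.6³/12 = 1.36533 m⁴.
Centre of pressure: y_p = y_c + I_c/(y_c·A) = 6.82 + 1.36533/(6.82 × 6.4) = 6.82 + 0.0312805 = 6.85128 m along the plane.
The resultant acts 0.8 + 0.0312805 = 0.831281 m (along the plate) below the hinge at the top edge, so the moment about the hinge is M = F × 0.831281 = 415.827 × 0.831281 = 345.669 kN·m.

M ≈ 345.7 kN·m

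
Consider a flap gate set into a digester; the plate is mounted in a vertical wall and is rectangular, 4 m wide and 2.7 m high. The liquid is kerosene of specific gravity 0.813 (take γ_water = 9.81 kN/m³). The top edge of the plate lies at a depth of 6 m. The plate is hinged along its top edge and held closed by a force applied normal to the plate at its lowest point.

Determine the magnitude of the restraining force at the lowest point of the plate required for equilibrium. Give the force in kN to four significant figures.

γ = 0.813 × 9.81 = 7.97553 kN/m³.
The centroid lies 2.7/2 = 1.35 m below the top edge, so the centroid depth is h_c = 6 + 1.35 = 7.35 m.
A = 4 × 2.7 = 10.8 m².
Resultant F = γ·h_c·A = 7.97553 × 7.35 × 10.8 = 633.098 kN.
I_c = b·h³/12 = 4 × 2.7³/12 = 6.561 m⁴.
Centre of pressure: y_p = y_c + I_c/(y_c·A) = 7.35 + 6.561/(7.35 × 10.8) = 7.35 + 0.0826531 = 7.43265 m along the plane.
The resultant acts 1.35 + 0.0826531 = 1.43265 m (along the plate) below the hinge at the top edge, so the moment about the hinge is M = F × 1.43265 = 633.098 × 1.43265 = 907.008 kN·m.
A normal force at the bottom, 2.7 m from the hinge, must supply this moment: P = 907.008/2.7 = 335.929 kN.

P ≈ 335.9 kN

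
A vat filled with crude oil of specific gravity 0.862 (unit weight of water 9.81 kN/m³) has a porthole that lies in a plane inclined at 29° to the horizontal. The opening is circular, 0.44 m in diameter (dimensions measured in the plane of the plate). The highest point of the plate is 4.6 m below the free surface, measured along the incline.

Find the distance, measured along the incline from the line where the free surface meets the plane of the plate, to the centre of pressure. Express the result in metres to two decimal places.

γ = 0.862 × 9.81 = 8.45622 kN/m³.
Let θ = 29° be the plate's angle to the horizontal; measure y along the incline from where the plane meets the free surface. Vertical depth h = y·sinθ with sinθ = 0.484810.
The centroid is at the centre, 0.22 m below the top of the plate, so y_c = 4.6 + 0.22 = 4.82 m and h_c = 4.82 × 0.484810 = 2.33678 m.
A = π(0.22)² = 0.152053 m².
Resultant F = γ·h_c·A = 8.45622 × 2.33678 × 0.152053 = 3.00462 kN.
I_c = πr⁴/4 = π × 0.22⁴/4 = 0.00183984 m⁴.
Centre of pressure: y_p = y_c + I_c/(y_c·A) = 4.82 + 0.00183984/(4.82 × 0.152053) = 4.82 + 0.00251037 = 4.82251 m along the plane.

y_p = 4.82 m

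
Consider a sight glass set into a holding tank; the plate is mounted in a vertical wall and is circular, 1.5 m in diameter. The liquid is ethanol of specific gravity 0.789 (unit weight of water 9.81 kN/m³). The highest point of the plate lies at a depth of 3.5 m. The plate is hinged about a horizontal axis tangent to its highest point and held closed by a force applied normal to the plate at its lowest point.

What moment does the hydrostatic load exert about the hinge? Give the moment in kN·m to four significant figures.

M ≈ 45.52 kN·m

γ = 0.789 × 9.81 = 7.74009 kN/m³.
The centroid is at the centre, 0.75 m below the top of the plate, so the centroid depth is h_c = 3.5 + 0.75 = 4.25 m.
A = π(0.75)² = 1.76715 m².
Resultant F = γ·h_c·A = 7.74009 × 4.25 × 1.76715 = 58.1311 kN.
I_c = πr⁴/4 = π × 0.75⁴/4 = 0.248505 m⁴.
Centre of pressure: y_p = y_c + I_c/(y_c·A) = 4.25 + 0.248505/(4.25 × 1.76715) = 4.25 + 0.0330882 = 4.28309 m along the plane.
The resultant acts 0.75 + 0.0330882 = 0.783088 m (along the plate) below the hinge at the top edge, so the moment about the hinge is M = F × 0.783088 = 58.1311 × 0.783088 = 45.5218 kN·m.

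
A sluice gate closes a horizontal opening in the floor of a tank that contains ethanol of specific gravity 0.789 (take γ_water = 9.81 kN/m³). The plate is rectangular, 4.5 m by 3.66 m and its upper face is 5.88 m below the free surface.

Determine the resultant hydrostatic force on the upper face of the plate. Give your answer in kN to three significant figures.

γ = 0.789 × 9.81 = 7.74009 kN/m³.
The plate is horizontal, so pressure is uniform at p = γ·h = 7.74009 × 5.88 = 45.5117 kN/m².
A = 4.5 × 3.66 = 16.47 m².
F = p·A = 45.5117 × 16.47 = 749.578 kN.

F ≈ 750 kN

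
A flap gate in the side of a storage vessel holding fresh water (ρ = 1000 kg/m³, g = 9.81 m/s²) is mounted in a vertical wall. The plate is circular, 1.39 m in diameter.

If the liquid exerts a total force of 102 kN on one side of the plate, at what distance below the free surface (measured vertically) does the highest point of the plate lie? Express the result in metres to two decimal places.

γ = ρg = 1000 × 9.81 = 9810 N/m³ = 9.81 kN/m³.
A = π(0.695)² = 1.51747 m².
From F = γ·h_c·A, the centroid depth is h_c = 102/(9.81 × 1.51747) = 6.8519 m.
The centroid is at the centre, 0.695 m below the top of the plate, so the highest point sits at h_top = 6.8519 − 0.695 = 6.1569 m below the surface.

d_top ≈ 6.16 m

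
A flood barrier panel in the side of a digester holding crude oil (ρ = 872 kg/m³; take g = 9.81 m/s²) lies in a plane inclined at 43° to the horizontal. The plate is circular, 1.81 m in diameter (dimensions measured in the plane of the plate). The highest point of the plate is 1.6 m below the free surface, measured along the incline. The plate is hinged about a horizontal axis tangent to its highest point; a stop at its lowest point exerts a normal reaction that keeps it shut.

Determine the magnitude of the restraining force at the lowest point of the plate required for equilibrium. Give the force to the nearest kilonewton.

γ = ρg = 872 × 9.81 / 1000 = 8.55432 kN/m³.
Let θ = 43° be the plate's angle to the horizontal; measure y along the incline from where the plane meets the free surface. Vertical depth h = y·sinθ with sinθ = 0.681998.
The centroid is at the centre, 0.905 m below the top of the plate, so y_c = 1.6 + 0.905 = 2.505 m and h_c = 2.505 × 0.681998 = 1.7084 m.
A = π(0.905)² = 2.57304 m².
Resultant F = γ·h_c·A = 8.55432 × 1.7084 × 2.57304 = 37.6029 kN.
I_c = πr⁴/4 = π × 0.905⁴/4 = 0.526847 m⁴.
Centre of pressure: y_p = y_c + I_c/(y_c·A) = 2.505 + 0.526847/(2.505 × 2.57304) = 2.505 + 0.0817392 = 2.58674 m along the plane.
The resultant acts 0.905 + 0.0817392 = 0.986739 m (along the plate) below the hinge at the top edge, so the moment about the hinge is M = F × 0.986739 = 37.6029 × 0.986739 = 37.1042 kN·m.
A normal force at the bottom, 1.81 m from the hinge, must supply this moment: P = 37.1042/1.81 = 20.4996 kN.

P ≈ 20 kN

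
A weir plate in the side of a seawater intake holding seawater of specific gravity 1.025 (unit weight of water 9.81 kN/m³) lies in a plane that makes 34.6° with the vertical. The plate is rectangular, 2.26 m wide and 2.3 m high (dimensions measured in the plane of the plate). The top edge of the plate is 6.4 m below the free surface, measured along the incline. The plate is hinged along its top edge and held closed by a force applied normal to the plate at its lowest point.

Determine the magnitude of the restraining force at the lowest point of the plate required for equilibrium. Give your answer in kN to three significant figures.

P ≈ 171 kN

γ = 1.025 × 9.81 = 10.05525 kN/m³.
The plate makes 34.6° with the vertical, i.e. θ = 90° − 34.6° = 55.4° to the horizontal. Measuring y along the incline from the free-surface line, vertical depth h = y·sinθ with sinθ = 0.823136.
The centroid lies 2.3/2 = 1.15 m below the top edge, so y_c = 6.4 + 1.15 = 7.55 m and h_c = 7.55 × 0.823136 = 6.21468 m.
A = 2.26 × 2.3 = 5.198 m².
Resultant F = γ·h_c·A = 10.05525 × 6.21468 × 5.198 = 324.824 kN.
I_c = b·h³/12 = 2.26 × 2.3³/12 = 2.29145 m⁴.
Centre of pressure: y_p = y_c + I_c/(y_c·A) = 7.55 + 2.29145/(7.55 × 5.198) = 7.55 + 0.0583885 = 7.60839 m along the plane.
The resultant acts 1.15 + 0.0583885 = 1.20839 m (along the plate) below the hinge at the top edge, so the moment about the hinge is M = F × 1.20839 = 324.824 × 1.20839 = 392.514 kN·m.
A normal force at the bottom, 2.3 m from the hinge, must supply this moment: P = 392.514/2.3 = 170.658 kN.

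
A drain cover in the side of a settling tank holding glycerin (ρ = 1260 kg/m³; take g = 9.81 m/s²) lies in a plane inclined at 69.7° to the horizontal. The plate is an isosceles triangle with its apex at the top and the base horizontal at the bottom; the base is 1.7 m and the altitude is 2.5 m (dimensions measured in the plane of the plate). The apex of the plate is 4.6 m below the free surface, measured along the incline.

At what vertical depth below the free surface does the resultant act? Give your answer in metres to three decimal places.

h_p = 5.929 m

γ = ρg = 1260 × 9.81 / 1000 = 12.3606 kN/m³.
Let θ = 69.7° be the plate's angle to the horizontal; measure y along the incline from where the plane meets the free surface. Vertical depth h = y·sinθ with sinθ = 0.937889.
With the apex up, the centroid sits 2h/3 = 2 × 2.5/3 = 1.66667 m below the apex, so y_c = 4.6 + 1.66667 = 6.26667 m and h_c = 6.26667 × 0.937889 = 5.87744 m.
A = ½ × 1.7 × 2.5 = 2.125 m².
Resultant F = γ·h_c·A = 12.3606 × 5.87744 × 2.125 = 154.378 kN.
I_c = b·h³/36 = 1.7 × 2.5³/36 = 0.737847 m⁴.
Centre of pressure: y_p = y_c + I_c/(y_c·A) = 6.26667 + 0.737847/(6.26667 × 2.125) = 6.26667 + 0.0554078 = 6.32208 m along the plane.
Vertically, h_p = y_p·sinθ = 6.32208 × 0.937889 = 5.92941 m.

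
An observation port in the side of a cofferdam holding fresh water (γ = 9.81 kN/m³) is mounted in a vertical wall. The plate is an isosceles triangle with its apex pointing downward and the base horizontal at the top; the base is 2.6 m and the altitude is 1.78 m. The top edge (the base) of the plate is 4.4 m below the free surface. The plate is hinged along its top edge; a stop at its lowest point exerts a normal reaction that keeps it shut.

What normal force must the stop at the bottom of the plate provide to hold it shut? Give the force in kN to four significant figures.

P ≈ 40.03 kN

γ = 9.81 kN/m³.
With the apex down, the centroid sits h/3 = 1.78/3 = 0.593333 m below the base (the top edge), so the centroid depth is h_c = 4.4 + 0.593333 = 4.99333 m.
A = ½ × 2.6 × 1.78 = 2.314 m².
Resultant F = γ·h_c·A = 9.81 × 4.99333 × 2.314 = 113.35 kN.
I_c = b·h³/36 = 2.6 × 1.78³/36 = 0.407315 m⁴.
Centre of pressure: y_p = y_c + I_c/(y_c·A) = 4.99333 + 0.407315/(4.99333 × 2.314) = 4.99333 + 0.0352514 = 5.02858 m along the plane.
The resultant acts 0.593333 + 0.0352514 = 0.628584 m (along the plate) below the hinge at the top edge, so the moment about the hinge is M = F × 0.628584 = 113.35 × 0.628584 = 71.25 kN·m.
A normal force at the bottom, 1.78 m from the hinge, must supply this moment: P = 71.25/1.78 = 40.0281 kN.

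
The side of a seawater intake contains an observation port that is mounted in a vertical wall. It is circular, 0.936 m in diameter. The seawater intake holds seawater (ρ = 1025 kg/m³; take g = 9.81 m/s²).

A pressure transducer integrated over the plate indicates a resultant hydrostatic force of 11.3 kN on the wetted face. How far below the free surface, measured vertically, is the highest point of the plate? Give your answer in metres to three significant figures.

d_top ≈ 1.17 m

γ = ρg = 1025 × 9.81 / 1000 = 10.05525 kN/m³.
A = π(0.468)² = 0.688084 m².
From F = γ·h_c·A, the centroid depth is h_c = 11.3/(10.05525 × 0.688084) = 1.63322 m.
The centroid is at the centre, 0.468 m below the top of the plate, so the highest point sits at h_top = 1.63322 − 0.468 = 1.16522 m below the surface.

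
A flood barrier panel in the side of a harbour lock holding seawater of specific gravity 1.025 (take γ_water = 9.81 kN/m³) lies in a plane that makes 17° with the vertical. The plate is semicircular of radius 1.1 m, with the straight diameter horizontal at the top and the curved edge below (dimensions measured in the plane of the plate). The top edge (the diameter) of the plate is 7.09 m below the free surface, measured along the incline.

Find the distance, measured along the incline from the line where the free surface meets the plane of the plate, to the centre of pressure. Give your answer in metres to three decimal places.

γ = 1.025 × 9.81 = 10.05525 kN/m³.
The plate makes 17° with the vertical, i.e. θ = 90° − 17° = 73° to the horizontal. Measuring y along the incline from the free-surface line, vertical depth h = y·sinθ with sinθ = 0.956305.
The centroid of a semicircle lies 4r/(3π) = 0.466854 m from the diameter, here below the top edge, so y_c = 7.09 + 0.466854 = 7.55685 m and h_c = 7.55685 × 0.956305 = 7.22665 m.
A = πr²/2 = π × 1.1²/2 = 1.90066 m².
Resultant F = γ·h_c·A = 10.05525 × 7.22665 × 1.90066 = 138.113 kN.
I_c = (π/8 − 8/(9π))·r⁴ = 0.109757 × 1.1⁴ = 0.160695 m⁴.
Centre of pressure: y_p = y_c + I_c/(y_c·A) = 7.55685 + 0.160695/(7.55685 × 1.90066) = 7.55685 + 0.0111881 = 7.56804 m along the plane.

y_p = 7.568 m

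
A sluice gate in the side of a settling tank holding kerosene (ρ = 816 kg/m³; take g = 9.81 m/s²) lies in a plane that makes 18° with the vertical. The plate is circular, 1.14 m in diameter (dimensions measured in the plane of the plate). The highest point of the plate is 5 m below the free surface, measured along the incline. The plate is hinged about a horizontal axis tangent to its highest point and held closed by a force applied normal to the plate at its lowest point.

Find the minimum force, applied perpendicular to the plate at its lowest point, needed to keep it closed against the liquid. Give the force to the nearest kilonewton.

P ≈ 22 kN

γ = ρg = 816 × 9.81 / 1000 = 8.00496 kN/m³.
The plate makes 18° with the vertical, i.e. θ = 90° − 18° = 72° to the horizontal. Measuring y along the incline from the free-surface line, vertical depth h = y·sinθ with sinθ = 0.951057.
The centroid is at the centre, 0.57 m below the top of the plate, so y_c = 5 + 0.57 = 5.57 m and h_c = 5.57 × 0.951057 = 5.29739 m.
A = π(0.57)² = 1.0207 m².
Resultant F = γ·h_c·A = 8.00496 × 5.29739 × 1.0207 = 43.2832 kN.
I_c = πr⁴/4 = π × 0.57⁴/4 = 0.0829066 m⁴.
Centre of pressure: y_p = y_c + I_c/(y_c·A) = 5.57 + 0.0829066/(5.57 × 1.0207) = 5.57 + 0.0145826 = 5.58458 m along the plane.
The resultant acts 0.57 + 0.0145826 = 0.584583 m (along the plate) below the hinge at the top edge, so the moment about the hinge is M = F × 0.584583 = 43.2832 × 0.584583 = 25.3026 kN·m.
A normal force at the bottom, 1.14 m from the hinge, must supply this moment: P = 25.3026/1.14 = 22.1953 kN.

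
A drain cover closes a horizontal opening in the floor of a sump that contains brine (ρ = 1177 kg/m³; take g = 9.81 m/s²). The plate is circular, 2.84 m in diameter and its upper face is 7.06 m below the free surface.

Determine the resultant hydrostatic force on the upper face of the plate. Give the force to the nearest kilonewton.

F ≈ 516 kN

γ = ρg = 1177 × 9.81 / 1000 = 11.54637 kN/m³.
The plate is horizontal, so pressure is uniform at p = γ·h = 11.54637 × 7.06 = 81.5174 kN/m².
A = π(1.42)² = 6.33471 m².
F = p·A = 81.5174 × 6.33471 = 516.389 kN.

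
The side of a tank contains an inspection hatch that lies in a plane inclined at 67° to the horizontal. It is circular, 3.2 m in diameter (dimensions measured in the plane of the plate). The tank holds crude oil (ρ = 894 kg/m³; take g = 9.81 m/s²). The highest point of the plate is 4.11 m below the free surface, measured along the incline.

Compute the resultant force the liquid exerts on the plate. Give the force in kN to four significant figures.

γ = ρg = 894 × 9.81 / 1000 = 8.77014 kN/m³.
Let θ = 67° be the plate's angle to the horizontal; measure y along the incline from where the plane meets the free surface. Vertical depth h = y·sinθ with sinθ = 0.920505.
The centroid is at the centre, 1.6 m below the top of the plate, so y_c = 4.11 + 1.6 = 5.71 m and h_c = 5.71 × 0.920505 = 5.25608 m.
A = π(1.6)² = 8.04248 m².
Resultant F = γ·h_c·A = 8.77014 × 5.25608 × 8.04248 = 370.731 kN.

F ≈ 370.7 kN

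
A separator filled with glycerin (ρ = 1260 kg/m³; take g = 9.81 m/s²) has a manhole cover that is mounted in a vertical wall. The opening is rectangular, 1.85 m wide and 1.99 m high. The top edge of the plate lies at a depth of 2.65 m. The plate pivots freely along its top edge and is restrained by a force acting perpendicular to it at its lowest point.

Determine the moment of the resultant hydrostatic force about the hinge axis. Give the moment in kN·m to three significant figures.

M ≈ 180 kN·m

γ = ρg = 1260 × 9.81 / 1000 = 12.3606 kN/m³.
The centroid lies 1.99/2 = 0.995 m below the top edge, so the centroid depth is h_c = 2.65 + 0.995 = 3.645 m.
A = 1.85 × 1.99 = 3.6815 m².
Resultant F = γ·h_c·A = 12.3606 × 3.645 × 3.6815 = 165.868 kN.
I_c = b·h³/12 = 1.85 × 1.99³/12 = 1.21493 m⁴.
Centre of pressure: y_p = y_c + I_c/(y_c·A) = 3.645 + 1.21493/(3.645 × 3.6815) = 3.645 + 0.0905376 = 3.73554 m along the plane.
The resultant acts 0.995 + 0.0905376 = 1.08554 m (along the plate) below the hinge at the top edge, so the moment about the hinge is M = F × 1.08554 = 165.868 × 1.08554 = 180.056 kN·m.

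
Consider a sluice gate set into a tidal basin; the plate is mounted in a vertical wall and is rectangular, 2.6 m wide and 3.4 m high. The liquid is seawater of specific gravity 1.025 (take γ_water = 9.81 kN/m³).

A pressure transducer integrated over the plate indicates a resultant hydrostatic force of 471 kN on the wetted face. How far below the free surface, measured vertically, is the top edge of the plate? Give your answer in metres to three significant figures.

γ = 1.025 × 9.81 = 10.05525 kN/m³.
A = 2.6 × 3.4 = 8.84 m².
From F = γ·h_c·A, the centroid depth is h_c = 471/(10.05525 × 8.84) = 5.29878 m.
The centroid lies 3.4/2 = 1.7 m below the top edge, so the top edge sits at h_top = 5.29878 − 1.7 = 3.59878 m below the surface.

d_top ≈ 3.60 m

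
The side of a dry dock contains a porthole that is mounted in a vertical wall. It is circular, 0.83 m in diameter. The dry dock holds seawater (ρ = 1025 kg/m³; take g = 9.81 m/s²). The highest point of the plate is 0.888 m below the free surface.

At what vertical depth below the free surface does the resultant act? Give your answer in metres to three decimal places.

h_p = 1.336 m

γ = ρg = 1025 × 9.81 / 1000 = 10.05525 kN/m³.
The centroid is at the centre, 0.415 m below the top of the plate, so the centroid depth is h_c = 0.888 + 0.415 = 1.303 m.
A = π(0.415)² = 0.541061 m².
Resultant F = γ·h_c·A = 10.05525 × 1.303 × 0.541061 = 7.08898 kN.
I_c = πr⁴/4 = π × 0.415⁴/4 = 0.023296 m⁴.
Centre of pressure: y_p = y_c + I_c/(y_c·A) = 1.303 + 0.023296/(1.303 × 0.541061) = 1.303 + 0.0330439 = 1.33604 m along the plane.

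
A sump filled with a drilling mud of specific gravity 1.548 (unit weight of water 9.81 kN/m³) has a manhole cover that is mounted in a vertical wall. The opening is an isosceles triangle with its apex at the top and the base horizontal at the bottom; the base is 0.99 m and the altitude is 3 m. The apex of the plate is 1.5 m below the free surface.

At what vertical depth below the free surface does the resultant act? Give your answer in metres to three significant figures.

h_p = 3.64 m

γ = 1.548 × 9.81 = 15.18588 kN/m³.
With the apex up, the centroid sits 2h/3 = 2 × 3/3 = 2 m below the apex, so the centroid depth is h_c = 1.5 + 2 = 3.5 m.
A = ½ × 0.99 × 3 = 1.485 m².
Resultant F = γ·h_c·A = 15.18588 × 3.5 × 1.485 = 78.9286 kN.
I_c = b·h³/36 = 0.99 × 3³/36 = 0.7425 m⁴.
Centre of pressure: y_p = y_c + I_c/(y_c·A) = 3.5 + 0.7425/(3.5 × 1.485) = 3.5 + 0.142857 = 3.64286 m along the plane.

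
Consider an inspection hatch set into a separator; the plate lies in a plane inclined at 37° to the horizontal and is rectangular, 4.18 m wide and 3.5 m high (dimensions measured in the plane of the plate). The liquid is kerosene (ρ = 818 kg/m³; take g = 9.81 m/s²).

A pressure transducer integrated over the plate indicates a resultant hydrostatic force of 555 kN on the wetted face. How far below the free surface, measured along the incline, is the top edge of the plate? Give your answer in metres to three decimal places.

γ = ρg = 818 × 9.81 / 1000 = 8.02458 kN/m³.
A = 4.18 × 3.5 = 14.63 m².
From F = γ·h_c·A, the centroid depth is h_c = 555/(8.02458 × 14.63) = 4.72744 m.
Let θ = 37° be the plate's angle to the horizontal; measure y along the incline from where the plane meets the free surface. Vertical depth h = y·sinθ with sinθ = 0.601815.
Along the incline, y_c = h_c/sinθ = 4.72744/0.601815 = 7.8553 m.
The centroid lies 3.5/2 = 1.75 m below the top edge, so the top edge sits at y_top = 7.8553 − 1.75 = 6.1053 m along the incline.

y_top ≈ 6.105 m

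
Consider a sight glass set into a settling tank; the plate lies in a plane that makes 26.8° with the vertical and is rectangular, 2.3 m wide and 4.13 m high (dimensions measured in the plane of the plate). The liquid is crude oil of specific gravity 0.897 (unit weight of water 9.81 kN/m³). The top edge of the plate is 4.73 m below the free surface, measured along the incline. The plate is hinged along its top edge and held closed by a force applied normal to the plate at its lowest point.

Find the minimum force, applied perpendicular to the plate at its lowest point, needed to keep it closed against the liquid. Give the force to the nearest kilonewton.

γ = 0.897 × 9.81 = 8.79957 kN/m³.
The plate makes 26.8° with the vertical, i.e. θ = 90° − 26.8° = 63.2° to the horizontal. Measuring y along the incline from the free-surface line, vertical depth h = y·sinθ with sinθ = 0.892586.
The centroid lies 4.13/2 = 2.065 m below the top edge, so y_c = 4.73 + 2.065 = 6.795 m and h_c = 6.795 × 0.892586 = 6.06512 m.
A = 2.3 × 4.13 = 9.499 m².
Resultant F = γ·h_c·A = 8.79957 × 6.06512 × 9.499 = 506.966 kN.
I_c = b·h³/12 = 2.3 × 4.13³/12 = 13.502 m⁴.
Centre of pressure: y_p = y_c + I_c/(y_c·A) = 6.795 + 13.502/(6.795 × 9.499) = 6.795 + 0.209185 = 7.00418 m along the plane.
The resultant acts 2.065 + 0.209185 = 2.27419 m (along the plate) below the hinge at the top edge, so the moment about the hinge is M = F × 2.27419 = 506.966 × 2.27419 = 1152.94 kN·m.
A normal force at the bottom, 4.13 m from the hinge, must supply this moment: P = 1152.94/4.13 = 279.162 kN.

P ≈ 279 kN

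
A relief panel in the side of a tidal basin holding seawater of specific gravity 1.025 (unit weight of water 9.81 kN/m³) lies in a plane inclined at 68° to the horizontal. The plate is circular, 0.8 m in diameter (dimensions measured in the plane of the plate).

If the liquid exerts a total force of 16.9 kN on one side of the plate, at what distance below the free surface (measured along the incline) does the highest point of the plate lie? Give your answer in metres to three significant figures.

γ = 1.025 × 9.81 = 10.05525 kN/m³.
A = π(0.4)² = 0.502655 m².
From F = γ·h_c·A, the centroid depth is h_c = 16.9/(10.05525 × 0.502655) = 3.34367 m.
Let θ = 68° be the plate's angle to the horizontal; measure y along the incline from where the plane meets the free surface. Vertical depth h = y·sinθ with sinθ = 0.927184.
Along the incline, y_c = h_c/sinθ = 3.34367/0.927184 = 3.60626 m.
The centroid is at the centre, 0.4 m below the top of the plate, so the highest point sits at y_top = 3.60626 − 0.4 = 3.20626 m along the incline.

y_top ≈ 3.21 m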